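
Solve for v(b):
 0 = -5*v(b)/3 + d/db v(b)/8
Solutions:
 v(b) = C1*exp(40*b/3)


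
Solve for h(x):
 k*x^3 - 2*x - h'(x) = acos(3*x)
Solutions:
 h(x) = C1 + k*x^4/4 - x^2 - x*acos(3*x) + sqrt(1 - 9*x^2)/3


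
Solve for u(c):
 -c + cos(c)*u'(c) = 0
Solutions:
 u(c) = C1 + Integral(c/cos(c), c)


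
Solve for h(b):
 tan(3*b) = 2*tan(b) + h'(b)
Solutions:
 h(b) = C1 + 2*log(cos(b)) - log(cos(3*b))/3


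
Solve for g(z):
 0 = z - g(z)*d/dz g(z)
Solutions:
 g(z) = -sqrt(C1 + z^2)
 g(z) = sqrt(C1 + z^2)


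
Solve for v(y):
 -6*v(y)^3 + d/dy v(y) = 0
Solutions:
 v(y) = -sqrt(2)*sqrt(-1/(C1 + 6*y))/2
 v(y) = sqrt(2)*sqrt(-1/(C1 + 6*y))/2


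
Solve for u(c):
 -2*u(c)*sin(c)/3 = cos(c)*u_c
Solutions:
 u(c) = C1*cos(c)^(2/3)


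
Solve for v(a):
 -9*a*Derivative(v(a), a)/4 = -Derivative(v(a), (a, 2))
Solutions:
 v(a) = C1 + C2*erfi(3*sqrt(2)*a/4)


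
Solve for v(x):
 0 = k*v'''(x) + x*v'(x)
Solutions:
 v(x) = C1 + Integral(C2*airyai(x*(-1/k)^(1/3)) + C3*airybi(x*(-1/k)^(1/3)), x)


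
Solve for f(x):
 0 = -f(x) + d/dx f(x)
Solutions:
 f(x) = C1*exp(x)


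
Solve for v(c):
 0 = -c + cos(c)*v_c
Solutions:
 v(c) = C1 + Integral(c/cos(c), c)


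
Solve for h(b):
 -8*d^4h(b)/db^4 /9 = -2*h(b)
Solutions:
 h(b) = C1*exp(-sqrt(6)*b/2) + C2*exp(sqrt(6)*b/2) + C3*sin(sqrt(6)*b/2) + C4*cos(sqrt(6)*b/2)


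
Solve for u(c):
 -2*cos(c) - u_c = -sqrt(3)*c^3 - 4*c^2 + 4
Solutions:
 u(c) = C1 + sqrt(3)*c^4/4 + 4*c^3/3 - 4*c - 2*sin(c)


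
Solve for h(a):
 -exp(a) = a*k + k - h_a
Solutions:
 h(a) = C1 + a^2*k/2 + a*k + exp(a)


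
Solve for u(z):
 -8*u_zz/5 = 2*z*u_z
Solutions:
 u(z) = C1 + C2*erf(sqrt(10)*z/4)


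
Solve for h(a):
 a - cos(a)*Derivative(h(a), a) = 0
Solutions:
 h(a) = C1 + Integral(a/cos(a), a)


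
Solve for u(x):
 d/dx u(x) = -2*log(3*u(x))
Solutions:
 Integral(1/(log(_y) + log(3)), (_y, u(x)))/2 = C1 - x


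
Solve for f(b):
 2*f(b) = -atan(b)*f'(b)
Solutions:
 f(b) = C1*exp(-2*Integral(1/atan(b), b))


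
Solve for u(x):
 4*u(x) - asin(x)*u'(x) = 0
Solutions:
 u(x) = C1*exp(4*Integral(1/asin(x), x))


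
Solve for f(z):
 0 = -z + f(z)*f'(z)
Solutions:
 f(z) = -sqrt(C1 + z^2)
 f(z) = sqrt(C1 + z^2)


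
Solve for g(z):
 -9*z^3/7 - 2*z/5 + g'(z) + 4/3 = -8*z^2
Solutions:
 g(z) = C1 + 9*z^4/28 - 8*z^3/3 + z^2/5 - 4*z/3


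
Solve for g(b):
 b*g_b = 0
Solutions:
 g(b) = C1


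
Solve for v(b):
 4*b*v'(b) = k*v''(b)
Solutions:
 v(b) = C1 + C2*erf(sqrt(2)*b*sqrt(-1/k))/sqrt(-1/k)


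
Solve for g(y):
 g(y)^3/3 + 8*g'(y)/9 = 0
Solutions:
 g(y) = -2*sqrt(-1/(C1 - 3*y))
 g(y) = 2*sqrt(-1/(C1 - 3*y))


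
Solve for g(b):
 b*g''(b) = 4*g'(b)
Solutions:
 g(b) = C1 + C2*b^5


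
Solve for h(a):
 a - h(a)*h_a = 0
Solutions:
 h(a) = -sqrt(C1 + a^2)
 h(a) = sqrt(C1 + a^2)


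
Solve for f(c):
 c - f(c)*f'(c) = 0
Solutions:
 f(c) = -sqrt(C1 + c^2)
 f(c) = sqrt(C1 + c^2)


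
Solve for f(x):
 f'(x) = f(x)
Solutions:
 f(x) = C1*exp(x)


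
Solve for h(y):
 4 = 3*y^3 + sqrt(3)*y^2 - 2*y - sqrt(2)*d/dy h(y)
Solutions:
 h(y) = C1 + 3*sqrt(2)*y^4/8 + sqrt(6)*y^3/6 - sqrt(2)*y^2/2 - 2*sqrt(2)*y


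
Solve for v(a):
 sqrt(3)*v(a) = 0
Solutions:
 v(a) = 0


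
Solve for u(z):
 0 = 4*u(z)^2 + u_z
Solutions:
 u(z) = 1/(C1 + 4*z)


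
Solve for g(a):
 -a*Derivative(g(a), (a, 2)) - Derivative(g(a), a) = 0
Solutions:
 g(a) = C1 + C2*log(a)


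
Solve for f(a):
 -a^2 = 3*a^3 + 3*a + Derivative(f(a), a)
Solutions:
 f(a) = C1 - 3*a^4/4 - a^3/3 - 3*a^2/2


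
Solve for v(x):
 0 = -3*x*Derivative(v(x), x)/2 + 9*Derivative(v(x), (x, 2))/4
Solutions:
 v(x) = C1 + C2*erfi(sqrt(3)*x/3)


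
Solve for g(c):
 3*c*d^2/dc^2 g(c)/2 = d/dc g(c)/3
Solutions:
 g(c) = C1 + C2*c^(11/9)


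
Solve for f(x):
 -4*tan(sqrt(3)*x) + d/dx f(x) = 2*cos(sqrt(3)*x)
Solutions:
 f(x) = C1 - 4*sqrt(3)*log(cos(sqrt(3)*x))/3 + 2*sqrt(3)*sin(sqrt(3)*x)/3


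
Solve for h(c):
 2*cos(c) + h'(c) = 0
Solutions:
 h(c) = C1 - 2*sin(c)


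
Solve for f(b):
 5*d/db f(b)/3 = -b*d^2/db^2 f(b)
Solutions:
 f(b) = C1 + C2/b^(2/3)


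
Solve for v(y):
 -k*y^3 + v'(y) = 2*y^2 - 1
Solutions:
 v(y) = C1 + k*y^4/4 + 2*y^3/3 - y


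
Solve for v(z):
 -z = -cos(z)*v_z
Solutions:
 v(z) = C1 + Integral(z/cos(z), z)


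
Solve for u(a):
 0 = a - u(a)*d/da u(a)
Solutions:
 u(a) = -sqrt(C1 + a^2)
 u(a) = sqrt(C1 + a^2)


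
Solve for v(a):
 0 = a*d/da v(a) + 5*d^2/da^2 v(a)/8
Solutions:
 v(a) = C1 + C2*erf(2*sqrt(5)*a/5)


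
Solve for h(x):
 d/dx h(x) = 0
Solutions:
 h(x) = C1


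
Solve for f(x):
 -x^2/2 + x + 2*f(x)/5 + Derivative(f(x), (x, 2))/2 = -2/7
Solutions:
 f(x) = C1*sin(2*sqrt(5)*x/5) + C2*cos(2*sqrt(5)*x/5) + 5*x^2/4 - 5*x/2 - 215/56


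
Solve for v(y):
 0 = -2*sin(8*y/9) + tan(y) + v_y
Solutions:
 v(y) = C1 + log(cos(y)) - 9*cos(8*y/9)/4


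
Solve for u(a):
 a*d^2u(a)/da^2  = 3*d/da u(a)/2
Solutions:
 u(a) = C1 + C2*a^(5/2)


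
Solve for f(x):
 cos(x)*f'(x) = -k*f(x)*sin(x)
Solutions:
 f(x) = C1*exp(k*log(cos(x)))


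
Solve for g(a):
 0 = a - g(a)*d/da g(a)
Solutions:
 g(a) = -sqrt(C1 + a^2)
 g(a) = sqrt(C1 + a^2)


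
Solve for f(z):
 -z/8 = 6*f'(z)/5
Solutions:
 f(z) = C1 - 5*z^2/96


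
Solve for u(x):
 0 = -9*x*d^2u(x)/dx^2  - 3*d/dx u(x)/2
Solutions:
 u(x) = C1 + C2*x^(5/6)


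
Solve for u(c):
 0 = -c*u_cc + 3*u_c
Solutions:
 u(c) = C1 + C2*c^4


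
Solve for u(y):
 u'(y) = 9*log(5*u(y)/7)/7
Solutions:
 -7*Integral(1/(log(_y) - log(7) + log(5)), (_y, u(y)))/9 = C1 - y


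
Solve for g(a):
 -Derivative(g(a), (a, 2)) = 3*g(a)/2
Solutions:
 g(a) = C1*sin(sqrt(6)*a/2) + C2*cos(sqrt(6)*a/2)


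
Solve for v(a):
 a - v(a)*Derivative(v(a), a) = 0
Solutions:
 v(a) = -sqrt(C1 + a^2)
 v(a) = sqrt(C1 + a^2)


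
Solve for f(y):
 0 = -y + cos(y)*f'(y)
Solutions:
 f(y) = C1 + Integral(y/cos(y), y)


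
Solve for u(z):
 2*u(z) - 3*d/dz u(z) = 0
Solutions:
 u(z) = C1*exp(2*z/3)


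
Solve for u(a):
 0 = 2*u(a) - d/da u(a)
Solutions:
 u(a) = C1*exp(2*a)


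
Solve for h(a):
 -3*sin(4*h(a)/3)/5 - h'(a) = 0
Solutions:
 3*a/5 + 3*log(cos(4*h(a)/3) - 1)/8 - 3*log(cos(4*h(a)/3) + 1)/8 = C1


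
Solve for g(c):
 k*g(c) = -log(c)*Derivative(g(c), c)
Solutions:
 g(c) = C1*exp(-k*li(c))


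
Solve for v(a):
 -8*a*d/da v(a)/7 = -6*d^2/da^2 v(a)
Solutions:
 v(a) = C1 + C2*erfi(sqrt(42)*a/21)


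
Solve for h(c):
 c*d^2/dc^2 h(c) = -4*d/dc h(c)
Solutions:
 h(c) = C1 + C2/c^3


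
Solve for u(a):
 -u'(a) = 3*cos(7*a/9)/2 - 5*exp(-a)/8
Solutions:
 u(a) = C1 - 27*sin(7*a/9)/14 - 5*exp(-a)/8


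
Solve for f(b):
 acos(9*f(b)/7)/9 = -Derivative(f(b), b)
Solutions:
 Integral(1/acos(9*_y/7), (_y, f(b))) = C1 - b/9


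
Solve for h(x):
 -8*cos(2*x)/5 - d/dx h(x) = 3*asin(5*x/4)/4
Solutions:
 h(x) = C1 - 3*x*asin(5*x/4)/4 - 3*sqrt(16 - 25*x^2)/20 - 4*sin(2*x)/5


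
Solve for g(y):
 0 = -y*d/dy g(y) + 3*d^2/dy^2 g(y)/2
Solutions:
 g(y) = C1 + C2*erfi(sqrt(3)*y/3)


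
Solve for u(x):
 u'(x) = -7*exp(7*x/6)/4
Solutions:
 u(x) = C1 - 3*exp(7*x/6)/2


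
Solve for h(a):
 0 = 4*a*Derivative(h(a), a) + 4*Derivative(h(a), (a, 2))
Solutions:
 h(a) = C1 + C2*erf(sqrt(2)*a/2)


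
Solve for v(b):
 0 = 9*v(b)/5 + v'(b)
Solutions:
 v(b) = C1*exp(-9*b/5)


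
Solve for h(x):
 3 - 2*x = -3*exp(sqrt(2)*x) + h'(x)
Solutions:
 h(x) = C1 - x^2 + 3*x + 3*sqrt(2)*exp(sqrt(2)*x)/2


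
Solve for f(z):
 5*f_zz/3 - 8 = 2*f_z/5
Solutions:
 f(z) = C1 + C2*exp(6*z/25) - 20*z


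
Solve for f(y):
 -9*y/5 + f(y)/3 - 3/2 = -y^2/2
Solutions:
 f(y) = -3*y^2/2 + 27*y/5 + 9/2


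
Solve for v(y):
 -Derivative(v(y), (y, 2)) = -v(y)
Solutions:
 v(y) = C1*exp(-y) + C2*exp(y)


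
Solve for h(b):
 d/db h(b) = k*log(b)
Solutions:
 h(b) = C1 + b*k*log(b) - b*k


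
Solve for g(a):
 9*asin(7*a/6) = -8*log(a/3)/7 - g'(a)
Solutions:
 g(a) = C1 - 8*a*log(a)/7 - 9*a*asin(7*a/6) + 8*a/7 + 8*a*log(3)/7 - 9*sqrt(36 - 49*a^2)/7


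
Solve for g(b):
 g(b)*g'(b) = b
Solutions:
 g(b) = -sqrt(C1 + b^2)
 g(b) = sqrt(C1 + b^2)


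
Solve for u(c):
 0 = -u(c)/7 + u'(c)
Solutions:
 u(c) = C1*exp(c/7)


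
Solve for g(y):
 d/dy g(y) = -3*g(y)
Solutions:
 g(y) = C1*exp(-3*y)


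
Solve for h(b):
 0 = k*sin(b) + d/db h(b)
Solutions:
 h(b) = C1 + k*cos(b)


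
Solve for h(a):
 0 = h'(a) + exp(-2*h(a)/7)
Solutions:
 h(a) = 7*log(-sqrt(C1 - a)) - 7*log(7) + 7*log(14)/2
 h(a) = 7*log(C1 - a)/2 - 7*log(7) + 7*log(14)/2


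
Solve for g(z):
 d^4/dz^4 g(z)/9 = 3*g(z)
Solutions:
 g(z) = C1*exp(-3^(3/4)*z) + C2*exp(3^(3/4)*z) + C3*sin(3^(3/4)*z) + C4*cos(3^(3/4)*z)


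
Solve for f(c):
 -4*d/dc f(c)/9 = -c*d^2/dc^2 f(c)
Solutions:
 f(c) = C1 + C2*c^(13/9)


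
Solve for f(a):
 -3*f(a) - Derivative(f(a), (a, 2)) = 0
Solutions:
 f(a) = C1*sin(sqrt(3)*a) + C2*cos(sqrt(3)*a)


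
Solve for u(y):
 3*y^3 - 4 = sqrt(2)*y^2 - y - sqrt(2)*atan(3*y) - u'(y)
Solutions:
 u(y) = C1 - 3*y^4/4 + sqrt(2)*y^3/3 - y^2/2 + 4*y - sqrt(2)*(y*atan(3*y) - log(9*y^2 + 1)/6)


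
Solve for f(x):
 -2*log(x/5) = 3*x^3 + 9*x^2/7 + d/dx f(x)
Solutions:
 f(x) = C1 - 3*x^4/4 - 3*x^3/7 - 2*x*log(x) + 2*x + 2*x*log(5)


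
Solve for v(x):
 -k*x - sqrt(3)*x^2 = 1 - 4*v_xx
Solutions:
 v(x) = C1 + C2*x + k*x^3/24 + sqrt(3)*x^4/48 + x^2/8


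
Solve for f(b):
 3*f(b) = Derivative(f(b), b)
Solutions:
 f(b) = C1*exp(3*b)


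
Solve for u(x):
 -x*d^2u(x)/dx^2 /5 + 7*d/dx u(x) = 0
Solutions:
 u(x) = C1 + C2*x^36


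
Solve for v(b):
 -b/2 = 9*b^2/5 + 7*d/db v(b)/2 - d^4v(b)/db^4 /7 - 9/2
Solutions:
 v(b) = C1 + C4*exp(14^(2/3)*b/2) - 6*b^3/35 - b^2/14 + 9*b/7 + (C2*sin(14^(2/3)*sqrt(3)*b/4) + C3*cos(14^(2/3)*sqrt(3)*b/4))*exp(-14^(2/3)*b/4)


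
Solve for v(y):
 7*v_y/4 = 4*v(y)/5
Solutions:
 v(y) = C1*exp(16*y/35)


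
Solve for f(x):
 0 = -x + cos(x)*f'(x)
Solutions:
 f(x) = C1 + Integral(x/cos(x), x)


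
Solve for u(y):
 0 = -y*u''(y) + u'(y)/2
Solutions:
 u(y) = C1 + C2*y^(3/2)


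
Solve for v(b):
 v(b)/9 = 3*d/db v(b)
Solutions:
 v(b) = C1*exp(b/27)


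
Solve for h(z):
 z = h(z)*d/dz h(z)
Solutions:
 h(z) = -sqrt(C1 + z^2)
 h(z) = sqrt(C1 + z^2)


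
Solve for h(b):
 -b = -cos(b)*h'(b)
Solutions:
 h(b) = C1 + Integral(b/cos(b), b)


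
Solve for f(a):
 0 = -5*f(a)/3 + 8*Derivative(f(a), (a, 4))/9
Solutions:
 f(a) = C1*exp(-30^(1/4)*a/2) + C2*exp(30^(1/4)*a/2) + C3*sin(30^(1/4)*a/2) + C4*cos(30^(1/4)*a/2)


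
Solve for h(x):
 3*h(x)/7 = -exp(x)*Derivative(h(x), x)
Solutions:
 h(x) = C1*exp(3*exp(-x)/7)


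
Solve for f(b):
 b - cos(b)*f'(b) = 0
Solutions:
 f(b) = C1 + Integral(b/cos(b), b)


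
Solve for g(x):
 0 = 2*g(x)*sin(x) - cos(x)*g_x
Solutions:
 g(x) = C1/cos(x)^2


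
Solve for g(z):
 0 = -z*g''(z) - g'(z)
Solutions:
 g(z) = C1 + C2*log(z)


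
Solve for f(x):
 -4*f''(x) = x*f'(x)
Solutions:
 f(x) = C1 + C2*erf(sqrt(2)*x/4)


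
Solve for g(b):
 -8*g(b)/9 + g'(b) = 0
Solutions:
 g(b) = C1*exp(8*b/9)


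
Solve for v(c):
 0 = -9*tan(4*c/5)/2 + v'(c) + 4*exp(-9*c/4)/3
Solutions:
 v(c) = C1 + 45*log(tan(4*c/5)^2 + 1)/16 + 16*exp(-9*c/4)/27


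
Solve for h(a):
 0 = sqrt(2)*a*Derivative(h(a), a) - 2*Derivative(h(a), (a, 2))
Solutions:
 h(a) = C1 + C2*erfi(2^(1/4)*a/2)


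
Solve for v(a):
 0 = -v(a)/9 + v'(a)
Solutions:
 v(a) = C1*exp(a/9)


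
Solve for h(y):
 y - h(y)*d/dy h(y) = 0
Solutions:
 h(y) = -sqrt(C1 + y^2)
 h(y) = sqrt(C1 + y^2)


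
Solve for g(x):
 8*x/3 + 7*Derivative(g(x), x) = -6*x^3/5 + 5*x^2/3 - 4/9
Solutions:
 g(x) = C1 - 3*x^4/70 + 5*x^3/63 - 4*x^2/21 - 4*x/63


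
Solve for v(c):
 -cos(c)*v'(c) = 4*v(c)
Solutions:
 v(c) = C1*(sin(c)^2 - 2*sin(c) + 1)/(sin(c)^2 + 2*sin(c) + 1)


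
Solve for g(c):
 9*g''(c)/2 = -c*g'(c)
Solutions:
 g(c) = C1 + C2*erf(c/3)


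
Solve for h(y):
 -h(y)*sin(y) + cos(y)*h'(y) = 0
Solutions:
 h(y) = C1/cos(y)


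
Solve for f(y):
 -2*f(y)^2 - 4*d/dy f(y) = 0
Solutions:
 f(y) = 2/(C1 + y)


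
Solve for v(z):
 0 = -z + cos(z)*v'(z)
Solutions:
 v(z) = C1 + Integral(z/cos(z), z)


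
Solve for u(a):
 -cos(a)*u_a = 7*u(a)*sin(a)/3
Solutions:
 u(a) = C1*cos(a)^(7/3)


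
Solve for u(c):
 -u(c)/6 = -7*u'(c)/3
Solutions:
 u(c) = C1*exp(c/14)


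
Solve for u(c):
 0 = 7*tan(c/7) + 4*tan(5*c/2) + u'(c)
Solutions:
 u(c) = C1 + 49*log(cos(c/7)) + 8*log(cos(5*c/2))/5


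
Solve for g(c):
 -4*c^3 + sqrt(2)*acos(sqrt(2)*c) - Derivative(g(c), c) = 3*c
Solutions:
 g(c) = C1 - c^4 - 3*c^2/2 + sqrt(2)*(c*acos(sqrt(2)*c) - sqrt(2)*sqrt(1 - 2*c^2)/2)


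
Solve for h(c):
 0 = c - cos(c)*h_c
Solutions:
 h(c) = C1 + Integral(c/cos(c), c)


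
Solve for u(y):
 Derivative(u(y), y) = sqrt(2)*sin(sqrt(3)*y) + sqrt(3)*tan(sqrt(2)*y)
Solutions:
 u(y) = C1 - sqrt(6)*log(cos(sqrt(2)*y))/2 - sqrt(6)*cos(sqrt(3)*y)/3


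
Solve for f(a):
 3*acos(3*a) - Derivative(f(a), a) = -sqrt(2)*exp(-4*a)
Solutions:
 f(a) = C1 + 3*a*acos(3*a) - sqrt(1 - 9*a^2) - sqrt(2)*exp(-4*a)/4


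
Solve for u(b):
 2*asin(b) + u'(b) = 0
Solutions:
 u(b) = C1 - 2*b*asin(b) - 2*sqrt(1 - b^2)


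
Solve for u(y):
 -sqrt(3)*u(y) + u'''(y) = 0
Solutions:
 u(y) = C3*exp(3^(1/6)*y) + (C1*sin(3^(2/3)*y/2) + C2*cos(3^(2/3)*y/2))*exp(-3^(1/6)*y/2)


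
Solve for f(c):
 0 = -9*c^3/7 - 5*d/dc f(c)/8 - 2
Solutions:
 f(c) = C1 - 18*c^4/35 - 16*c/5


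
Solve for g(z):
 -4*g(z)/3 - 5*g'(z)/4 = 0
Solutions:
 g(z) = C1*exp(-16*z/15)


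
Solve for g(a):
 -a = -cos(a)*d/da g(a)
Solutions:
 g(a) = C1 + Integral(a/cos(a), a)


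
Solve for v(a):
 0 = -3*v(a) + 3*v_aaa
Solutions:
 v(a) = C3*exp(a) + (C1*sin(sqrt(3)*a/2) + C2*cos(sqrt(3)*a/2))*exp(-a/2)


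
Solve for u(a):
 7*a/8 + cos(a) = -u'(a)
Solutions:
 u(a) = C1 - 7*a^2/16 - sin(a)


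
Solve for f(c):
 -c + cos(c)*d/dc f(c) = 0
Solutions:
 f(c) = C1 + Integral(c/cos(c), c)


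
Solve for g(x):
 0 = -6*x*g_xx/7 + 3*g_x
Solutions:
 g(x) = C1 + C2*x^(9/2)


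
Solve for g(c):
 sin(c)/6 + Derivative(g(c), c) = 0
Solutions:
 g(c) = C1 + cos(c)/6


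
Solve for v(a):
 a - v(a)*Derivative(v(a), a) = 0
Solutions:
 v(a) = -sqrt(C1 + a^2)
 v(a) = sqrt(C1 + a^2)


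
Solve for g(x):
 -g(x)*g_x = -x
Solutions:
 g(x) = -sqrt(C1 + x^2)
 g(x) = sqrt(C1 + x^2)


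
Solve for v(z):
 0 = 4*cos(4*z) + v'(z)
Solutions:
 v(z) = C1 - sin(4*z)


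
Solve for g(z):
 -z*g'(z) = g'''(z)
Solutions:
 g(z) = C1 + Integral(C2*airyai(-z) + C3*airybi(-z), z)


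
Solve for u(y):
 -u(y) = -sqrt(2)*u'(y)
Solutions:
 u(y) = C1*exp(sqrt(2)*y/2)


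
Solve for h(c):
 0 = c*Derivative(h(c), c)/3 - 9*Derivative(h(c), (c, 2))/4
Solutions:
 h(c) = C1 + C2*erfi(sqrt(6)*c/9)


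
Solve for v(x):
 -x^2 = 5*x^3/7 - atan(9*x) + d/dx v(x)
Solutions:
 v(x) = C1 - 5*x^4/28 - x^3/3 + x*atan(9*x) - log(81*x^2 + 1)/18


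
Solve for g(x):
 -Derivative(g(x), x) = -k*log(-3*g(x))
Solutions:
 Integral(1/(log(-_y) + log(3)), (_y, g(x))) = C1 + k*x


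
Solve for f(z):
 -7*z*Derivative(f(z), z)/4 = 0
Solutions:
 f(z) = C1


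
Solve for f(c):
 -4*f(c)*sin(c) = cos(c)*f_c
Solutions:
 f(c) = C1*cos(c)^4


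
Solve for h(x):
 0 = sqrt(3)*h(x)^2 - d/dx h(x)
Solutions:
 h(x) = -1/(C1 + sqrt(3)*x)


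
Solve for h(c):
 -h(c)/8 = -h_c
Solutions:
 h(c) = C1*exp(c/8)


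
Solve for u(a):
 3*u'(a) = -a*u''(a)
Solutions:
 u(a) = C1 + C2/a^2


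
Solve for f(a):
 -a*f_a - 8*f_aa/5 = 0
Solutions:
 f(a) = C1 + C2*erf(sqrt(5)*a/4)


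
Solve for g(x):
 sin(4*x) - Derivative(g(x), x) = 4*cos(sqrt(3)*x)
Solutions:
 g(x) = C1 - 4*sqrt(3)*sin(sqrt(3)*x)/3 - cos(4*x)/4


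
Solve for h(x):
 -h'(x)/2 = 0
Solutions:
 h(x) = C1


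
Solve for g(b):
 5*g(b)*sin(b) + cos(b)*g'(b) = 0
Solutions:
 g(b) = C1*cos(b)^5


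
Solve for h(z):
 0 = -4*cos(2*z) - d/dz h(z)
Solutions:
 h(z) = C1 - 2*sin(2*z)


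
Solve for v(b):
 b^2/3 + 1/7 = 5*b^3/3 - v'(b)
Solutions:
 v(b) = C1 + 5*b^4/12 - b^3/9 - b/7


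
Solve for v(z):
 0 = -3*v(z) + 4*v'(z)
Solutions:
 v(z) = C1*exp(3*z/4)


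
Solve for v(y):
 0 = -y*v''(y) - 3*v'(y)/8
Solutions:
 v(y) = C1 + C2*y^(5/8)


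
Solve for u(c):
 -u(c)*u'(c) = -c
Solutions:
 u(c) = -sqrt(C1 + c^2)
 u(c) = sqrt(C1 + c^2)


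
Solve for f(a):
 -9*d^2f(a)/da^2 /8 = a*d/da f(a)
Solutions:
 f(a) = C1 + C2*erf(2*a/3)


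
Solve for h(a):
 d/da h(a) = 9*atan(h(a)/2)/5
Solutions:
 Integral(1/atan(_y/2), (_y, h(a))) = C1 + 9*a/5


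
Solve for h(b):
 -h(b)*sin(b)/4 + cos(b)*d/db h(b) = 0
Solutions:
 h(b) = C1/cos(b)^(1/4)


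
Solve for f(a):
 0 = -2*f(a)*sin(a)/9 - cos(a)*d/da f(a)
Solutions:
 f(a) = C1*cos(a)^(2/9)


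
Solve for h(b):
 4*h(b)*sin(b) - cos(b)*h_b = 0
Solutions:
 h(b) = C1/cos(b)^4


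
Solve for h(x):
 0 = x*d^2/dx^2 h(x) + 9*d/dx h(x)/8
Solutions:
 h(x) = C1 + C2/x^(1/8)


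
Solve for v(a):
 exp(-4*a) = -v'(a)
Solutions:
 v(a) = C1 + exp(-4*a)/4


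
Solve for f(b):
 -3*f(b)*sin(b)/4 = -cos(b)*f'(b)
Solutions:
 f(b) = C1/cos(b)^(3/4)


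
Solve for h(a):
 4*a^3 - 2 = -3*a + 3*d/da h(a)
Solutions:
 h(a) = C1 + a^4/3 + a^2/2 - 2*a/3


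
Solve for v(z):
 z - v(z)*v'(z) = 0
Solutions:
 v(z) = -sqrt(C1 + z^2)
 v(z) = sqrt(C1 + z^2)


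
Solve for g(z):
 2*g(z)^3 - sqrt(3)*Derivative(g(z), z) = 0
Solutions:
 g(z) = -sqrt(6)*sqrt(-1/(C1 + 2*sqrt(3)*z))/2
 g(z) = sqrt(6)*sqrt(-1/(C1 + 2*sqrt(3)*z))/2


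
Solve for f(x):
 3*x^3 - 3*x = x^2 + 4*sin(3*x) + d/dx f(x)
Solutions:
 f(x) = C1 + 3*x^4/4 - x^3/3 - 3*x^2/2 + 4*cos(3*x)/3


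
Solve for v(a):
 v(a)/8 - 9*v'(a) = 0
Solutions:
 v(a) = C1*exp(a/72)


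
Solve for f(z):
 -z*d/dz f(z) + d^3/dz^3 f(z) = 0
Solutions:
 f(z) = C1 + Integral(C2*airyai(z) + C3*airybi(z), z)


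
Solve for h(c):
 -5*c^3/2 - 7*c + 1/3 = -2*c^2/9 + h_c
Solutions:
 h(c) = C1 - 5*c^4/8 + 2*c^3/27 - 7*c^2/2 + c/3


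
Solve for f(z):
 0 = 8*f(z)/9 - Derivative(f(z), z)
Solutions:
 f(z) = C1*exp(8*z/9)


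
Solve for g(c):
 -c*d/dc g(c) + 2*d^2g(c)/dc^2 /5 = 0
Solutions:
 g(c) = C1 + C2*erfi(sqrt(5)*c/2)


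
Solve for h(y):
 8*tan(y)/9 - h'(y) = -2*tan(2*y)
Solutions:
 h(y) = C1 - 8*log(cos(y))/9 - log(cos(2*y))


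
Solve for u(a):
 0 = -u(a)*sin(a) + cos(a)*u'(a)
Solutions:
 u(a) = C1/cos(a)


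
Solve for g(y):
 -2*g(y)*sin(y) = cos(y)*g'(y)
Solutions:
 g(y) = C1*cos(y)^2


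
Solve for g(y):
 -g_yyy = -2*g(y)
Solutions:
 g(y) = C3*exp(2^(1/3)*y) + (C1*sin(2^(1/3)*sqrt(3)*y/2) + C2*cos(2^(1/3)*sqrt(3)*y/2))*exp(-2^(1/3)*y/2)


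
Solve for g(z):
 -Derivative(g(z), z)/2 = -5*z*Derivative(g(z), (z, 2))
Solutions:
 g(z) = C1 + C2*z^(11/10)


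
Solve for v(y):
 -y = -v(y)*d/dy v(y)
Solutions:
 v(y) = -sqrt(C1 + y^2)
 v(y) = sqrt(C1 + y^2)


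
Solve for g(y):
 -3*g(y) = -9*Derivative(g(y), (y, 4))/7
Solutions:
 g(y) = C1*exp(-3^(3/4)*7^(1/4)*y/3) + C2*exp(3^(3/4)*7^(1/4)*y/3) + C3*sin(3^(3/4)*7^(1/4)*y/3) + C4*cos(3^(3/4)*7^(1/4)*y/3)


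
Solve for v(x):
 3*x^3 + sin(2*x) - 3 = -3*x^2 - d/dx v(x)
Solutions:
 v(x) = C1 - 3*x^4/4 - x^3 + 3*x + cos(2*x)/2


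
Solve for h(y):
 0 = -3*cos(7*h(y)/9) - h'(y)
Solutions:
 3*y - 9*log(sin(7*h(y)/9) - 1)/14 + 9*log(sin(7*h(y)/9) + 1)/14 = C1


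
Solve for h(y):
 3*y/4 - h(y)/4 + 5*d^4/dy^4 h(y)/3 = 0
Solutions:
 h(y) = C1*exp(-sqrt(2)*3^(1/4)*5^(3/4)*y/10) + C2*exp(sqrt(2)*3^(1/4)*5^(3/4)*y/10) + C3*sin(sqrt(2)*3^(1/4)*5^(3/4)*y/10) + C4*cos(sqrt(2)*3^(1/4)*5^(3/4)*y/10) + 3*y


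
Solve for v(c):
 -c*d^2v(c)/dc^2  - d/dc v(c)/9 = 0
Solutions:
 v(c) = C1 + C2*c^(8/9)


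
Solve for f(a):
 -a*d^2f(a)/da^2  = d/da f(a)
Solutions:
 f(a) = C1 + C2*log(a)


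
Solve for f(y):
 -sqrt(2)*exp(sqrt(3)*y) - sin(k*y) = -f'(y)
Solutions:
 f(y) = C1 + sqrt(6)*exp(sqrt(3)*y)/3 - cos(k*y)/k


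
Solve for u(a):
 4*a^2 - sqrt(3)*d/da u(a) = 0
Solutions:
 u(a) = C1 + 4*sqrt(3)*a^3/9


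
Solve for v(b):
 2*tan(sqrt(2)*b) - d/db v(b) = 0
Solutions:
 v(b) = C1 - sqrt(2)*log(cos(sqrt(2)*b))


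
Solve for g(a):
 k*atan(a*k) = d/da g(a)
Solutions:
 g(a) = C1 + k*Piecewise((a*atan(a*k) - log(a^2*k^2 + 1)/(2*k), Ne(k, 0)), (0, True))


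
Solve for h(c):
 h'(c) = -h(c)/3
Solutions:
 h(c) = C1*exp(-c/3)


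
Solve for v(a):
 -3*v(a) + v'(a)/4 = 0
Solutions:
 v(a) = C1*exp(12*a)


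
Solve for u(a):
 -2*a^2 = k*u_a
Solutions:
 u(a) = C1 - 2*a^3/(3*k)


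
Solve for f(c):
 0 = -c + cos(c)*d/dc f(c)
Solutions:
 f(c) = C1 + Integral(c/cos(c), c)


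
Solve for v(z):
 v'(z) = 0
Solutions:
 v(z) = C1


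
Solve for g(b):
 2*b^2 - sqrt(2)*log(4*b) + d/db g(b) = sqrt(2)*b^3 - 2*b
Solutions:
 g(b) = C1 + sqrt(2)*b^4/4 - 2*b^3/3 - b^2 + sqrt(2)*b*log(b) - sqrt(2)*b + 2*sqrt(2)*b*log(2)


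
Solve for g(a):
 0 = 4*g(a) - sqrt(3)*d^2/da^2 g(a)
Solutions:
 g(a) = C1*exp(-2*3^(3/4)*a/3) + C2*exp(2*3^(3/4)*a/3)


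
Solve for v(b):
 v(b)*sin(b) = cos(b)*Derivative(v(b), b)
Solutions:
 v(b) = C1/cos(b)


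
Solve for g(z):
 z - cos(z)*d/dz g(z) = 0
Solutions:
 g(z) = C1 + Integral(z/cos(z), z)


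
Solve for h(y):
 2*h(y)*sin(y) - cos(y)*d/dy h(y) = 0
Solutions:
 h(y) = C1/cos(y)^2


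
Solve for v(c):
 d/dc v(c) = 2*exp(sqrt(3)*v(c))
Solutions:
 v(c) = sqrt(3)*(2*log(-1/(C1 + 2*c)) - log(3))/6


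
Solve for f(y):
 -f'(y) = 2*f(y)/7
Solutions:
 f(y) = C1*exp(-2*y/7)


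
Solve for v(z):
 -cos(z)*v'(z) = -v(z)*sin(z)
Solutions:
 v(z) = C1/cos(z)


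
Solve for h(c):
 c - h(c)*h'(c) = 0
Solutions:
 h(c) = -sqrt(C1 + c^2)
 h(c) = sqrt(C1 + c^2)


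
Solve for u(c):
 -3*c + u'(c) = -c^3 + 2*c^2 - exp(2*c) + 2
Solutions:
 u(c) = C1 - c^4/4 + 2*c^3/3 + 3*c^2/2 + 2*c - exp(2*c)/2


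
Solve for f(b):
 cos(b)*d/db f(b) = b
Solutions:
 f(b) = C1 + Integral(b/cos(b), b)


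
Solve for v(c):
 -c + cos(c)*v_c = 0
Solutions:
 v(c) = C1 + Integral(c/cos(c), c)


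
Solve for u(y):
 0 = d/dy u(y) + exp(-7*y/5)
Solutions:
 u(y) = C1 + 5*exp(-7*y/5)/7


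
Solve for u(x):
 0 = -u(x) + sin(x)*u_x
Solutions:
 u(x) = C1*sqrt(cos(x) - 1)/sqrt(cos(x) + 1)


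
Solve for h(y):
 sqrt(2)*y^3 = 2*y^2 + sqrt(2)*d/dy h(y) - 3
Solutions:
 h(y) = C1 + y^4/4 - sqrt(2)*y^3/3 + 3*sqrt(2)*y/2


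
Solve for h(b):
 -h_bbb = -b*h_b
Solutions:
 h(b) = C1 + Integral(C2*airyai(b) + C3*airybi(b), b)


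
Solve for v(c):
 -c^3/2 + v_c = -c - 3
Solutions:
 v(c) = C1 + c^4/8 - c^2/2 - 3*c


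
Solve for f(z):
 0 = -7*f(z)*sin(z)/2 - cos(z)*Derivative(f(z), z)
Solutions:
 f(z) = C1*cos(z)^(7/2)


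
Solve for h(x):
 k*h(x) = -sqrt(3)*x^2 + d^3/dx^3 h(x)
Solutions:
 h(x) = C1*exp(k^(1/3)*x) + C2*exp(k^(1/3)*x*(-1 + sqrt(3)*I)/2) + C3*exp(-k^(1/3)*x*(1 + sqrt(3)*I)/2) - sqrt(3)*x^2/k


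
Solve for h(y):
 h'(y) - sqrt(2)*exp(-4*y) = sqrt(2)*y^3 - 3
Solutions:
 h(y) = C1 + sqrt(2)*y^4/4 - 3*y - sqrt(2)*exp(-4*y)/4


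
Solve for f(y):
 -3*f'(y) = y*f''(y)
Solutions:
 f(y) = C1 + C2/y^2


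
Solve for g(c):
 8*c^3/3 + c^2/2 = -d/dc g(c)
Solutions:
 g(c) = C1 - 2*c^4/3 - c^3/6


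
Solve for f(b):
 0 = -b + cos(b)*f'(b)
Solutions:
 f(b) = C1 + Integral(b/cos(b), b)


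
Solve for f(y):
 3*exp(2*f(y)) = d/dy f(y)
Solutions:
 f(y) = log(-sqrt(-1/(C1 + 3*y))) - log(2)/2
 f(y) = log(-1/(C1 + 3*y))/2 - log(2)/2


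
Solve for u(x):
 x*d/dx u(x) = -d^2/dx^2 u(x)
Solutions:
 u(x) = C1 + C2*erf(sqrt(2)*x/2)


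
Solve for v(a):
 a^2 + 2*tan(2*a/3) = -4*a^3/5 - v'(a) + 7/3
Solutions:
 v(a) = C1 - a^4/5 - a^3/3 + 7*a/3 + 3*log(cos(2*a/3))


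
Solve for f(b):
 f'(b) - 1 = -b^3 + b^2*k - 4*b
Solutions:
 f(b) = C1 - b^4/4 + b^3*k/3 - 2*b^2 + b


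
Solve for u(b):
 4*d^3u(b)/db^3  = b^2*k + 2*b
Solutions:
 u(b) = C1 + C2*b + C3*b^2 + b^5*k/240 + b^4/48


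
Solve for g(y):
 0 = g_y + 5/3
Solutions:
 g(y) = C1 - 5*y/3


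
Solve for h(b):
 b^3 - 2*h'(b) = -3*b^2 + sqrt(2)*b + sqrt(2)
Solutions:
 h(b) = C1 + b^4/8 + b^3/2 - sqrt(2)*b^2/4 - sqrt(2)*b/2


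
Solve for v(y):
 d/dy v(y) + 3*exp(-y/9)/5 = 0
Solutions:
 v(y) = C1 + 27*exp(-y/9)/5


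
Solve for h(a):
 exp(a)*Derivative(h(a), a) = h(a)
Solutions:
 h(a) = C1*exp(-exp(-a))


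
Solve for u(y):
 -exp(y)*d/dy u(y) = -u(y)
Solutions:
 u(y) = C1*exp(-exp(-y))


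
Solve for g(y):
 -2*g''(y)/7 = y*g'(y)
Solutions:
 g(y) = C1 + C2*erf(sqrt(7)*y/2)


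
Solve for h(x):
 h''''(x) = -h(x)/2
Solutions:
 h(x) = (C1*sin(2^(1/4)*x/2) + C2*cos(2^(1/4)*x/2))*exp(-2^(1/4)*x/2) + (C3*sin(2^(1/4)*x/2) + C4*cos(2^(1/4)*x/2))*exp(2^(1/4)*x/2)


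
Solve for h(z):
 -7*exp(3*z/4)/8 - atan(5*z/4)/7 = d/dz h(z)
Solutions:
 h(z) = C1 - z*atan(5*z/4)/7 - 7*exp(3*z/4)/6 + 2*log(25*z^2 + 16)/35


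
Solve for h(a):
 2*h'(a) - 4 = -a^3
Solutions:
 h(a) = C1 - a^4/8 + 2*a


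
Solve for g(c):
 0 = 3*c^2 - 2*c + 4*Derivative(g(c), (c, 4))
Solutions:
 g(c) = C1 + C2*c + C3*c^2 + C4*c^3 - c^6/480 + c^5/240


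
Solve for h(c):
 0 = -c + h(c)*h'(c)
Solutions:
 h(c) = -sqrt(C1 + c^2)
 h(c) = sqrt(C1 + c^2)


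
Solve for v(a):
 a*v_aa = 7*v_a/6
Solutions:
 v(a) = C1 + C2*a^(13/6)


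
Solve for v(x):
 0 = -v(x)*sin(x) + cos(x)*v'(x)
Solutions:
 v(x) = C1/cos(x)


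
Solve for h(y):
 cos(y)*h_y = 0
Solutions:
 h(y) = C1


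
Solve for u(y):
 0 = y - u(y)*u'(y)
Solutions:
 u(y) = -sqrt(C1 + y^2)
 u(y) = sqrt(C1 + y^2)


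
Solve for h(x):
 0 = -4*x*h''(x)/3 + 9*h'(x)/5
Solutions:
 h(x) = C1 + C2*x^(47/20)


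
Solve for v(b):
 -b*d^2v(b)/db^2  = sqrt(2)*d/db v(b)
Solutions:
 v(b) = C1 + C2*b^(1 - sqrt(2))


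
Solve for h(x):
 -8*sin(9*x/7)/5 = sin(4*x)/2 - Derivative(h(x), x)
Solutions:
 h(x) = C1 - 56*cos(9*x/7)/45 - cos(4*x)/8


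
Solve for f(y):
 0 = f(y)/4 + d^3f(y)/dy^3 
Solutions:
 f(y) = C3*exp(-2^(1/3)*y/2) + (C1*sin(2^(1/3)*sqrt(3)*y/4) + C2*cos(2^(1/3)*sqrt(3)*y/4))*exp(2^(1/3)*y/4)


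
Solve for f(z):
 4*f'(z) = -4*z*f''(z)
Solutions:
 f(z) = C1 + C2*log(z)


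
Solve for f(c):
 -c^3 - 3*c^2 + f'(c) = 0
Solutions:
 f(c) = C1 + c^4/4 + c^3


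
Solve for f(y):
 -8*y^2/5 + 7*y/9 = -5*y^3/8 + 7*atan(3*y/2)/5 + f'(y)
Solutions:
 f(y) = C1 + 5*y^4/32 - 8*y^3/15 + 7*y^2/18 - 7*y*atan(3*y/2)/5 + 7*log(9*y^2 + 4)/15


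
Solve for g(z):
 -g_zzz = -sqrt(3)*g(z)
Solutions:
 g(z) = C3*exp(3^(1/6)*z) + (C1*sin(3^(2/3)*z/2) + C2*cos(3^(2/3)*z/2))*exp(-3^(1/6)*z/2)


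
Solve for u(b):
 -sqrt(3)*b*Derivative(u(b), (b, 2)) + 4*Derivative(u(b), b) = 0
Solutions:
 u(b) = C1 + C2*b^(1 + 4*sqrt(3)/3)


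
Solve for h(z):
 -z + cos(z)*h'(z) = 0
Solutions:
 h(z) = C1 + Integral(z/cos(z), z)


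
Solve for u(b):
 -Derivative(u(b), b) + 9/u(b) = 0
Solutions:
 u(b) = -sqrt(C1 + 18*b)
 u(b) = sqrt(C1 + 18*b)


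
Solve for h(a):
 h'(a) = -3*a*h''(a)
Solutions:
 h(a) = C1 + C2*a^(2/3)


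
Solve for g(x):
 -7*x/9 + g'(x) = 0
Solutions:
 g(x) = C1 + 7*x^2/18


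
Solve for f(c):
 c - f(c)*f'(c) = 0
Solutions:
 f(c) = -sqrt(C1 + c^2)
 f(c) = sqrt(C1 + c^2)


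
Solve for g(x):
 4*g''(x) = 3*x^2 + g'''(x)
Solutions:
 g(x) = C1 + C2*x + C3*exp(4*x) + x^4/16 + x^3/16 + 3*x^2/64


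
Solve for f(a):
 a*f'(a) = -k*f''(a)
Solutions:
 f(a) = C1 + C2*sqrt(k)*erf(sqrt(2)*a*sqrt(1/k)/2)


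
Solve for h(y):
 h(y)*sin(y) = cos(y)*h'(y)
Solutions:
 h(y) = C1/cos(y)


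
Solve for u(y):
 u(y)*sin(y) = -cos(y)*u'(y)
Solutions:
 u(y) = C1*cos(y)


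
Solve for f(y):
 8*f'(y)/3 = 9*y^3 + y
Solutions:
 f(y) = C1 + 27*y^4/32 + 3*y^2/16


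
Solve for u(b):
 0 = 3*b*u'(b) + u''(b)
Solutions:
 u(b) = C1 + C2*erf(sqrt(6)*b/2)


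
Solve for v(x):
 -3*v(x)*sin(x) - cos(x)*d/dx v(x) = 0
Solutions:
 v(x) = C1*cos(x)^3


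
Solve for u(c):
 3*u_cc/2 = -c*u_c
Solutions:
 u(c) = C1 + C2*erf(sqrt(3)*c/3)


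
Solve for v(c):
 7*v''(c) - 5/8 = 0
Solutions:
 v(c) = C1 + C2*c + 5*c^2/112


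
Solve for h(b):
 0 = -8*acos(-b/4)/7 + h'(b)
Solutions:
 h(b) = C1 + 8*b*acos(-b/4)/7 + 8*sqrt(16 - b^2)/7


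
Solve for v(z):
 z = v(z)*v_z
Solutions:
 v(z) = -sqrt(C1 + z^2)
 v(z) = sqrt(C1 + z^2)


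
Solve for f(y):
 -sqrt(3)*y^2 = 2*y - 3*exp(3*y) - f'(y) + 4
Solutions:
 f(y) = C1 + sqrt(3)*y^3/3 + y^2 + 4*y - exp(3*y)


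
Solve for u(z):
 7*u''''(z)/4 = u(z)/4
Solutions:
 u(z) = C1*exp(-7^(3/4)*z/7) + C2*exp(7^(3/4)*z/7) + C3*sin(7^(3/4)*z/7) + C4*cos(7^(3/4)*z/7)


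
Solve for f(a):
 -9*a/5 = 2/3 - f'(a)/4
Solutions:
 f(a) = C1 + 18*a^2/5 + 8*a/3


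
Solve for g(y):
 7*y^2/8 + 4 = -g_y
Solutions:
 g(y) = C1 - 7*y^3/24 - 4*y


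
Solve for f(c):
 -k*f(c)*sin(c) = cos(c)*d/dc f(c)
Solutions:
 f(c) = C1*exp(k*log(cos(c)))


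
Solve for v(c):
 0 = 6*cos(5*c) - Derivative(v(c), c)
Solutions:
 v(c) = C1 + 6*sin(5*c)/5


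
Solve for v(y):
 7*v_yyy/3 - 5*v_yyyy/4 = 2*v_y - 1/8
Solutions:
 v(y) = C1 + C2*exp(y*(392*2^(1/3)/(135*sqrt(7249) + 12737)^(1/3) + 2^(2/3)*(135*sqrt(7249) + 12737)^(1/3) + 56)/90)*sin(2^(1/3)*sqrt(3)*y*(-2^(1/3)*(135*sqrt(7249) + 12737)^(1/3) + 392/(135*sqrt(7249) + 12737)^(1/3))/90) + C3*exp(y*(392*2^(1/3)/(135*sqrt(7249) + 12737)^(1/3) + 2^(2/3)*(135*sqrt(7249) + 12737)^(1/3) + 56)/90)*cos(2^(1/3)*sqrt(3)*y*(-2^(1/3)*(135*sqrt(7249) + 12737)^(1/3) + 392/(135*sqrt(7249) + 12737)^(1/3))/90) + C4*exp(y*(-2^(2/3)*(135*sqrt(7249) + 12737)^(1/3) - 392*2^(1/3)/(135*sqrt(7249) + 12737)^(1/3) + 28)/45) + y/16


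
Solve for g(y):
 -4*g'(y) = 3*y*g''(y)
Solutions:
 g(y) = C1 + C2/y^(1/3)


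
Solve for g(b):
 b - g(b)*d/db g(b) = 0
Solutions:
 g(b) = -sqrt(C1 + b^2)
 g(b) = sqrt(C1 + b^2)


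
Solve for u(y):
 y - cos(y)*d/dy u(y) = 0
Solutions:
 u(y) = C1 + Integral(y/cos(y), y)


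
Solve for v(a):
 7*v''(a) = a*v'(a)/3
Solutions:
 v(a) = C1 + C2*erfi(sqrt(42)*a/42)


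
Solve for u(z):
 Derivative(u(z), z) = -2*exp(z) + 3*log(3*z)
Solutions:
 u(z) = C1 + 3*z*log(z) + 3*z*(-1 + log(3)) - 2*exp(z)


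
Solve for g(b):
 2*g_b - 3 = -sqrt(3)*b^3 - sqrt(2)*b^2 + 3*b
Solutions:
 g(b) = C1 - sqrt(3)*b^4/8 - sqrt(2)*b^3/6 + 3*b^2/4 + 3*b/2


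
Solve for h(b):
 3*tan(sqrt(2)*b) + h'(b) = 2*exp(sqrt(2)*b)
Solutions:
 h(b) = C1 + sqrt(2)*exp(sqrt(2)*b) + 3*sqrt(2)*log(cos(sqrt(2)*b))/2


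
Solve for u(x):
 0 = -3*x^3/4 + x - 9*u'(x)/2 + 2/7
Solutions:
 u(x) = C1 - x^4/24 + x^2/9 + 4*x/63


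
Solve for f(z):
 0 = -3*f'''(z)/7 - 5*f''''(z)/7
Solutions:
 f(z) = C1 + C2*z + C3*z^2 + C4*exp(-3*z/5)


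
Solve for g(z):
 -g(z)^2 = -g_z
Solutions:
 g(z) = -1/(C1 + z)


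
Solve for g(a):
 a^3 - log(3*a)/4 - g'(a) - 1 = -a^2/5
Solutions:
 g(a) = C1 + a^4/4 + a^3/15 - a*log(a)/4 - 3*a/4 - a*log(3)/4


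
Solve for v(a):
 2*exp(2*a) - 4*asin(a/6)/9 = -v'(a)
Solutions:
 v(a) = C1 + 4*a*asin(a/6)/9 + 4*sqrt(36 - a^2)/9 - exp(2*a)


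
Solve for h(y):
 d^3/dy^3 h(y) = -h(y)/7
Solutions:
 h(y) = C3*exp(-7^(2/3)*y/7) + (C1*sin(sqrt(3)*7^(2/3)*y/14) + C2*cos(sqrt(3)*7^(2/3)*y/14))*exp(7^(2/3)*y/14)


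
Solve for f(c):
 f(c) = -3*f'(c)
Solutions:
 f(c) = C1*exp(-c/3)


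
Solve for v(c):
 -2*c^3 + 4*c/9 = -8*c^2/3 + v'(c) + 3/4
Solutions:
 v(c) = C1 - c^4/2 + 8*c^3/9 + 2*c^2/9 - 3*c/4


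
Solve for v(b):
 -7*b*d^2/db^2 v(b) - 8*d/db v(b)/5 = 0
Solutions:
 v(b) = C1 + C2*b^(27/35)


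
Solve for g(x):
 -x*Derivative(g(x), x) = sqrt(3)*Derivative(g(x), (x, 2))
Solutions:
 g(x) = C1 + C2*erf(sqrt(2)*3^(3/4)*x/6)


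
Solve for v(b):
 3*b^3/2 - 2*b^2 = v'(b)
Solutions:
 v(b) = C1 + 3*b^4/8 - 2*b^3/3


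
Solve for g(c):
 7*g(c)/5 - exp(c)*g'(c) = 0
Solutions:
 g(c) = C1*exp(-7*exp(-c)/5)


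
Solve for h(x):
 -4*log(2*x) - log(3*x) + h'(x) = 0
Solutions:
 h(x) = C1 + 5*x*log(x) - 5*x + x*log(48)


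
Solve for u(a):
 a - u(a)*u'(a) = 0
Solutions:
 u(a) = -sqrt(C1 + a^2)
 u(a) = sqrt(C1 + a^2)


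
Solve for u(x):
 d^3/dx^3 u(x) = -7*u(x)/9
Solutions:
 u(x) = C3*exp(-21^(1/3)*x/3) + (C1*sin(3^(5/6)*7^(1/3)*x/6) + C2*cos(3^(5/6)*7^(1/3)*x/6))*exp(21^(1/3)*x/6)


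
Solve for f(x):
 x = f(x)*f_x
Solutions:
 f(x) = -sqrt(C1 + x^2)
 f(x) = sqrt(C1 + x^2)


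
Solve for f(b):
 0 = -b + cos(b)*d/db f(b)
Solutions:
 f(b) = C1 + Integral(b/cos(b), b)


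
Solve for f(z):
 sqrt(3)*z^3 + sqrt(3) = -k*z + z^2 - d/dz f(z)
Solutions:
 f(z) = C1 - k*z^2/2 - sqrt(3)*z^4/4 + z^3/3 - sqrt(3)*z


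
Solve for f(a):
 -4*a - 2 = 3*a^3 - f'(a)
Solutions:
 f(a) = C1 + 3*a^4/4 + 2*a^2 + 2*a


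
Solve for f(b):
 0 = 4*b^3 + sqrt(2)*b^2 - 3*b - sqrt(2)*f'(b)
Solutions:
 f(b) = C1 + sqrt(2)*b^4/2 + b^3/3 - 3*sqrt(2)*b^2/4


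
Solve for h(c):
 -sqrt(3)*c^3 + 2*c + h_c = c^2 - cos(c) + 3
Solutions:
 h(c) = C1 + sqrt(3)*c^4/4 + c^3/3 - c^2 + 3*c - sin(c)


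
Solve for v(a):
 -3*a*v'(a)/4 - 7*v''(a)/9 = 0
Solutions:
 v(a) = C1 + C2*erf(3*sqrt(42)*a/28)


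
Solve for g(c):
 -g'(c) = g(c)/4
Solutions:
 g(c) = C1*exp(-c/4)


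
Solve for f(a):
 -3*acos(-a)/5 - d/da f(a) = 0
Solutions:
 f(a) = C1 - 3*a*acos(-a)/5 - 3*sqrt(1 - a^2)/5


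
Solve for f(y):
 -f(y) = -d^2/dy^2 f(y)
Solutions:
 f(y) = C1*exp(-y) + C2*exp(y)


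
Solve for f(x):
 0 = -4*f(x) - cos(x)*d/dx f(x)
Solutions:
 f(x) = C1*(sin(x)^2 - 2*sin(x) + 1)/(sin(x)^2 + 2*sin(x) + 1)


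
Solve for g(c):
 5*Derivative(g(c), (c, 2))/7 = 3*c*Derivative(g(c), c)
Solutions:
 g(c) = C1 + C2*erfi(sqrt(210)*c/10)


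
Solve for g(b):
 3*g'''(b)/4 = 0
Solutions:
 g(b) = C1 + C2*b + C3*b^2


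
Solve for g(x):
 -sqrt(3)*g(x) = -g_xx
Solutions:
 g(x) = C1*exp(-3^(1/4)*x) + C2*exp(3^(1/4)*x)


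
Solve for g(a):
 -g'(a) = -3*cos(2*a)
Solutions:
 g(a) = C1 + 3*sin(2*a)/2


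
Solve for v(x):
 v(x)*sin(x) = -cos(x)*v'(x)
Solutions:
 v(x) = C1*cos(x)


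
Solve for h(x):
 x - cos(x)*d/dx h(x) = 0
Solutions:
 h(x) = C1 + Integral(x/cos(x), x)


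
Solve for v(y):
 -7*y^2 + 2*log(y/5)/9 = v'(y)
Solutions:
 v(y) = C1 - 7*y^3/3 + 2*y*log(y)/9 - 2*y*log(5)/9 - 2*y/9


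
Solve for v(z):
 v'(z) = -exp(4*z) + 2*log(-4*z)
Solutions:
 v(z) = C1 + 2*z*log(-z) + 2*z*(-1 + 2*log(2)) - exp(4*z)/4


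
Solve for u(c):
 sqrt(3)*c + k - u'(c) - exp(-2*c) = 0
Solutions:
 u(c) = C1 + sqrt(3)*c^2/2 + c*k + exp(-2*c)/2


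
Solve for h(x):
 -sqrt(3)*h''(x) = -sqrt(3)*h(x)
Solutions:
 h(x) = C1*exp(-x) + C2*exp(x)


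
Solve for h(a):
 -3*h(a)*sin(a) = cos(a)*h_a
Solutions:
 h(a) = C1*cos(a)^3


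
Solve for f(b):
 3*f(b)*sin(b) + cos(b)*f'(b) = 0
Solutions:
 f(b) = C1*cos(b)^3


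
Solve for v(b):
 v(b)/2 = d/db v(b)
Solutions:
 v(b) = C1*exp(b/2)


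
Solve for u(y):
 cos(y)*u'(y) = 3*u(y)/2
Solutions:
 u(y) = C1*(sin(y) + 1)^(3/4)/(sin(y) - 1)^(3/4)


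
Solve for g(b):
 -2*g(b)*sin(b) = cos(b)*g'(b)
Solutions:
 g(b) = C1*cos(b)^2


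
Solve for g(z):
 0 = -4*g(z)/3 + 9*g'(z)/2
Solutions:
 g(z) = C1*exp(8*z/27)


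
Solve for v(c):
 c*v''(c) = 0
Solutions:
 v(c) = C1 + C2*c


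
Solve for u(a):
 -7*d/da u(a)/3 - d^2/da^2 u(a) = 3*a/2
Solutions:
 u(a) = C1 + C2*exp(-7*a/3) - 9*a^2/28 + 27*a/98


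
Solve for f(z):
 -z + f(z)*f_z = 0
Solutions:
 f(z) = -sqrt(C1 + z^2)
 f(z) = sqrt(C1 + z^2)


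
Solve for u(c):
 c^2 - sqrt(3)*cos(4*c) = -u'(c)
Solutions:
 u(c) = C1 - c^3/3 + sqrt(3)*sin(4*c)/4


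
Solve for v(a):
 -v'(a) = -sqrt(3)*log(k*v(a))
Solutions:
 li(k*v(a))/k = C1 + sqrt(3)*a


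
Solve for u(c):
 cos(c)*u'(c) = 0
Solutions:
 u(c) = C1


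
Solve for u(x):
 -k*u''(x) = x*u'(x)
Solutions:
 u(x) = C1 + C2*sqrt(k)*erf(sqrt(2)*x*sqrt(1/k)/2)


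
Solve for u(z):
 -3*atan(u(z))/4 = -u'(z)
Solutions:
 Integral(1/atan(_y), (_y, u(z))) = C1 + 3*z/4


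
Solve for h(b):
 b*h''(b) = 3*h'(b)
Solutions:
 h(b) = C1 + C2*b^4


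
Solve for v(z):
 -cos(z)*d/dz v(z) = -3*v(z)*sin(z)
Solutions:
 v(z) = C1/cos(z)^3


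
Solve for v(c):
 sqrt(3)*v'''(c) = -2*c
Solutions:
 v(c) = C1 + C2*c + C3*c^2 - sqrt(3)*c^4/36


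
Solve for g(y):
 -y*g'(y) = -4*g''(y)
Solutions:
 g(y) = C1 + C2*erfi(sqrt(2)*y/4)


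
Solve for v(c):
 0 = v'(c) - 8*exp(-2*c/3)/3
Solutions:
 v(c) = C1 - 4*exp(-2*c/3)


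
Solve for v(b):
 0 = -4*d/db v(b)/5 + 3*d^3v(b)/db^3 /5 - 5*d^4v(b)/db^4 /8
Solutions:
 v(b) = C1 + C2*exp(b*(8*2^(2/3)/(25*sqrt(561) + 593)^(1/3) + 8 + 2^(1/3)*(25*sqrt(561) + 593)^(1/3))/25)*sin(2^(1/3)*sqrt(3)*b*(-(25*sqrt(561) + 593)^(1/3) + 8*2^(1/3)/(25*sqrt(561) + 593)^(1/3))/25) + C3*exp(b*(8*2^(2/3)/(25*sqrt(561) + 593)^(1/3) + 8 + 2^(1/3)*(25*sqrt(561) + 593)^(1/3))/25)*cos(2^(1/3)*sqrt(3)*b*(-(25*sqrt(561) + 593)^(1/3) + 8*2^(1/3)/(25*sqrt(561) + 593)^(1/3))/25) + C4*exp(2*b*(-2^(1/3)*(25*sqrt(561) + 593)^(1/3) - 8*2^(2/3)/(25*sqrt(561) + 593)^(1/3) + 4)/25)


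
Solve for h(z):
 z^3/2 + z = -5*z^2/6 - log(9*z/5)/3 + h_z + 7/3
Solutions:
 h(z) = C1 + z^4/8 + 5*z^3/18 + z^2/2 + z*log(z)/3 - 8*z/3 - z*log(5) + 2*z*log(15)/3


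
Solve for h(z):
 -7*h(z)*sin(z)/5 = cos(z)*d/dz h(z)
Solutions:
 h(z) = C1*cos(z)^(7/5)


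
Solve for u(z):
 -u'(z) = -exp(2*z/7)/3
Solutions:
 u(z) = C1 + 7*exp(2*z/7)/6


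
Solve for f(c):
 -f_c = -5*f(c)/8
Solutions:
 f(c) = C1*exp(5*c/8)


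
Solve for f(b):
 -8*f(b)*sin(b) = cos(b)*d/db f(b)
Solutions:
 f(b) = C1*cos(b)^8


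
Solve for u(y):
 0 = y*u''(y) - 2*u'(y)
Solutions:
 u(y) = C1 + C2*y^3


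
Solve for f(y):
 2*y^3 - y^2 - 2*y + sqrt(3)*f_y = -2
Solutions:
 f(y) = C1 - sqrt(3)*y^4/6 + sqrt(3)*y^3/9 + sqrt(3)*y^2/3 - 2*sqrt(3)*y/3


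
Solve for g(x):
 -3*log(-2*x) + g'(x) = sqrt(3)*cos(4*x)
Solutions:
 g(x) = C1 + 3*x*log(-x) - 3*x + 3*x*log(2) + sqrt(3)*sin(4*x)/4


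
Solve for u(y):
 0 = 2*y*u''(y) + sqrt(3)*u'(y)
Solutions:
 u(y) = C1 + C2*y^(1 - sqrt(3)/2)


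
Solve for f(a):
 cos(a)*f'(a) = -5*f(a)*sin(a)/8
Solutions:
 f(a) = C1*cos(a)^(5/8)


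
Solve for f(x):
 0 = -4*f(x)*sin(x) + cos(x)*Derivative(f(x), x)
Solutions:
 f(x) = C1/cos(x)^4


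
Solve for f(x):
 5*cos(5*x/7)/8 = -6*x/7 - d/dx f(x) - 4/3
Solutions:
 f(x) = C1 - 3*x^2/7 - 4*x/3 - 7*sin(5*x/7)/8


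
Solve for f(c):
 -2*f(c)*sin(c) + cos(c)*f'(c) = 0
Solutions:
 f(c) = C1/cos(c)^2


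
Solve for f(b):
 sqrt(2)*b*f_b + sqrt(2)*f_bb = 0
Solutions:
 f(b) = C1 + C2*erf(sqrt(2)*b/2)


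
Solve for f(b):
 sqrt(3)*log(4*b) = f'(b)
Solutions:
 f(b) = C1 + sqrt(3)*b*log(b) - sqrt(3)*b + 2*sqrt(3)*b*log(2)


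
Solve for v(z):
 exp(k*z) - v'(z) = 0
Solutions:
 v(z) = C1 + exp(k*z)/k
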